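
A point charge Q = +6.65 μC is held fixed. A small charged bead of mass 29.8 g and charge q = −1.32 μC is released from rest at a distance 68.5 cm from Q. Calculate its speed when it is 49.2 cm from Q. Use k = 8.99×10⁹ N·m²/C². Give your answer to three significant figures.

Only the electrostatic force acts, so mechanical energy is conserved: ½mv² = U₁ − U₂ = kQq(1/r₁ − 1/r₂).
U₁ − U₂ = (8.99×10⁹ N·m²/C²)(6.65×10⁻⁶ C)(-1.32×10⁻⁶ C)(1/0.685 − 1/0.492) = 0.0452 J.
v = √(2·0.0452/0.0298) = 1.74 m/s.

1.74 m/s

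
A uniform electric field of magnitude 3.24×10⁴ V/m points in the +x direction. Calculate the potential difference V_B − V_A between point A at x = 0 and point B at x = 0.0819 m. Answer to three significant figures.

-2650 V

In a uniform field, potential decreases in the direction of E: V_B − V_A = −E·Δx.
V_B − V_A = −(3.24×10⁴ V/m)(0.0819 m) = -2650 V.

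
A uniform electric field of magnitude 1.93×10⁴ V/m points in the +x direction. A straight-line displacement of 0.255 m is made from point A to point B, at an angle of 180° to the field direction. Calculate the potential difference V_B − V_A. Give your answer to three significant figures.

4920 V

Only the component of displacement along E changes the potential: ΔV = −E·d·cosθ.
ΔV = −(1.93×10⁴ V/m)(0.255 m)cos180° = 4920 V.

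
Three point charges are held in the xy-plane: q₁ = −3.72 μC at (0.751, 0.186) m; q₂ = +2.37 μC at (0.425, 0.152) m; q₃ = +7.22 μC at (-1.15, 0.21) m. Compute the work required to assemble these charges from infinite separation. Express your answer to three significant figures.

The assembly work is the sum of pairwise potential energies, U = Σ_{i<j} kqᵢqⱼ/rᵢⱼ.
Pair separations: r₁₂ = 0.328 m, r₁₃ = 1.90 m, r₂₃ = 1.58 m.
U = (-0.242) + (-0.127) + (0.0976) = -0.271 J.

-0.271 J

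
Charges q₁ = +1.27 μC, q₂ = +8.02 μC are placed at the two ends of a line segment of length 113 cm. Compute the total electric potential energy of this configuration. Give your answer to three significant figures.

The assembly work is the sum of pairwise potential energies, U = Σ_{i<j} kqᵢqⱼ/rᵢⱼ.
The separation is r = 1.13 m.
U = (0.0810) = 0.0810 J.

0.0810 J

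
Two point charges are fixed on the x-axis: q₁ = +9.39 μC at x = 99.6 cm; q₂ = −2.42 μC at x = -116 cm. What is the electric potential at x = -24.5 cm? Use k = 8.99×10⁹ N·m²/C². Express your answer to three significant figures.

4.42×10⁴ V

Electric potential is a scalar, so the contributions from each charge add algebraically: V = Σ kqᵢ/rᵢ.
Distances from the field point to each charge: r₁ = 1.24 m, r₂ = 0.915 m.
V = k[(9.39×10⁻⁶)/(1.24) + (-2.42×10⁻⁶)/(0.915)] = 4.42×10⁴ V.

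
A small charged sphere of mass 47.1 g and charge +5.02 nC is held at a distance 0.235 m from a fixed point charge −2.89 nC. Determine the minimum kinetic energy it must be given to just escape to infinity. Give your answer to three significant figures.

To just escape, total mechanical energy must reach zero at infinity: ½mv²_min + U = 0, so ½mv²_min = −U = |kQq|/r.
|U| = |kQq|/r = (8.99×10⁹ N·m²/C²)(2.89×10⁻⁹)(5.02×10⁻⁹)/(0.235) = 5.55×10⁻⁷ J.

5.55×10⁻⁷ J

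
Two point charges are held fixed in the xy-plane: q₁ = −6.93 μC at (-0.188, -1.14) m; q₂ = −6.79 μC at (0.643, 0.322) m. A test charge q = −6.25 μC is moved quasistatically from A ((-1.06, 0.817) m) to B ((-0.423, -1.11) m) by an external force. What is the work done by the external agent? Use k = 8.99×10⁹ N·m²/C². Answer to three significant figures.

For quasistatic motion the external work equals the change in potential energy: W_ext = qΔV = q(V_B − V_A).
At A: distances to the source charges are 2.14 m, 1.77 m; V_A = Σ kqᵢ/rᵢ = -6.35×10⁴ V.
At B: distances to the source charges are 0.237 m, 1.79 m; V_B = Σ kqᵢ/rᵢ = -2.97×10⁵ V.
ΔV = V_B − V_A = -2.34×10⁵ V.
W_ext = qΔV = (-6.25×10⁻⁶ C)(-2.34×10⁵ V) = 1.46 J.

1.46 J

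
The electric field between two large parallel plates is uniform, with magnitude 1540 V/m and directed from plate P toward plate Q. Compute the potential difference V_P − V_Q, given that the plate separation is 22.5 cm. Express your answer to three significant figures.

346 V

In a uniform field, potential decreases in the direction of E: ΔV = −E·d for a displacement d parallel to E.
Going from Q to P is a displacement of 22.5 cm opposite to the field, so V_P − V_Q = +Ed = 346 V.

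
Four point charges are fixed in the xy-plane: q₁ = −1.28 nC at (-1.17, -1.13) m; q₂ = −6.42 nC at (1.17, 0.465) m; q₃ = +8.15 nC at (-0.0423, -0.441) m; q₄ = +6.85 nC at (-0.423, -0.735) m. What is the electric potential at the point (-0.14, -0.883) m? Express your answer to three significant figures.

The total potential is the scalar sum of each charge's contribution, V = Σ kqᵢ/rᵢ.
Distances from the field point to each charge: r₁ = 1.06 m, r₂ = 1.88 m, r₃ = 0.453 m, r₄ = 0.319 m.
V = k[(-1.28×10⁻⁹)/(1.06) + (-6.42×10⁻⁹)/(1.88) + (8.15×10⁻⁹)/(0.453) + (6.85×10⁻⁹)/(0.319)] = 313 V.

313 V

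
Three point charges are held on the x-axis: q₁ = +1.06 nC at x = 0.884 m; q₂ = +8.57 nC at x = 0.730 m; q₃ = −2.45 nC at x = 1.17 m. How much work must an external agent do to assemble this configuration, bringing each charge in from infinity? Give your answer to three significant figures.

1.97×10⁻⁸ J

The work to assemble the configuration equals its total potential energy, U = Σ kqᵢqⱼ/rᵢⱼ over all pairs.
Pair separations: r₁₂ = 0.154 m, r₁₃ = 0.286 m, r₂₃ = 0.440 m.
U = (5.30×10⁻⁷) + (-8.16×10⁻⁸) + (-4.29×10⁻⁷) = 1.97×10⁻⁸ J.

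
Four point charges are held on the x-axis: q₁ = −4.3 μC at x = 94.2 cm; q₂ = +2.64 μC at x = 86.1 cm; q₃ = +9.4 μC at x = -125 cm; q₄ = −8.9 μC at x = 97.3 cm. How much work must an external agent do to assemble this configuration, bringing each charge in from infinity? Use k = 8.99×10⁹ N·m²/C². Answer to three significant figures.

The assembly work is the sum of pairwise potential energies, U = Σ_{i<j} kqᵢqⱼ/rᵢⱼ.
Pair separations: r₁₂ = 0.0810 m, r₁₃ = 2.19 m, r₁₄ = 0.0310 m, r₂₃ = 2.11 m, r₂₄ = 0.112 m, r₃₄ = 2.22 m.
Summing all 6 pair terms gives U = 7.55 J.

7.55 J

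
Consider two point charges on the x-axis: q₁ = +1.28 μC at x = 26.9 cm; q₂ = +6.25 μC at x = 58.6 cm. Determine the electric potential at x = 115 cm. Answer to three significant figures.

1.13×10⁵ V

The total potential is the scalar sum of each charge's contribution, V = Σ kqᵢ/rᵢ.
Distances from the field point to each charge: r₁ = 0.881 m, r₂ = 0.564 m.
V = k[(1.28×10⁻⁶)/(0.881) + (6.25×10⁻⁶)/(0.564)] = 1.13×10⁵ V.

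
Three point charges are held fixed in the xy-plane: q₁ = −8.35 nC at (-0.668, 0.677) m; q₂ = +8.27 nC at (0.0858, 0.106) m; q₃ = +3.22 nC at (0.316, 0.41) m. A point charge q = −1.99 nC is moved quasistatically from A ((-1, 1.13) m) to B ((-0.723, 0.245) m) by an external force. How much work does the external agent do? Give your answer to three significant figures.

For quasistatic motion the external work equals the change in potential energy: W_ext = qΔV = q(V_B − V_A).
At A: distances to the source charges are 0.562 m, 1.49 m, 1.50 m; V_A = Σ kqᵢ/rᵢ = -64.5 V.
At B: distances to the source charges are 0.435 m, 0.821 m, 1.05 m; V_B = Σ kqᵢ/rᵢ = -54.3 V.
ΔV = V_B − V_A = 10.3 V.
W_ext = qΔV = (-1.99×10⁻⁹ C)(10.3 V) = -2.05×10⁻⁸ J.

-2.05×10⁻⁸ J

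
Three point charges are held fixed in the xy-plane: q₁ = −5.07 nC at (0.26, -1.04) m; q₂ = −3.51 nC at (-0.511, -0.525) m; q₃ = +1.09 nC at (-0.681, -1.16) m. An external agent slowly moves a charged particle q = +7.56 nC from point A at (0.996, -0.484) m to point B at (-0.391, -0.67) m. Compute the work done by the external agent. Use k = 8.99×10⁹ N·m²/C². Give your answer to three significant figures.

-1.11×10⁻⁶ J

For quasistatic motion the external work equals the change in potential energy: W_ext = qΔV = q(V_B − V_A).
At A: distances to the source charges are 0.922 m, 1.51 m, 1.81 m; V_A = Σ kqᵢ/rᵢ = -64.9 V.
At B: distances to the source charges are 0.749 m, 0.188 m, 0.569 m; V_B = Σ kqᵢ/rᵢ = -211 V.
ΔV = V_B − V_A = -146 V.
W_ext = qΔV = (7.56×10⁻⁹ C)(-146 V) = -1.11×10⁻⁶ J.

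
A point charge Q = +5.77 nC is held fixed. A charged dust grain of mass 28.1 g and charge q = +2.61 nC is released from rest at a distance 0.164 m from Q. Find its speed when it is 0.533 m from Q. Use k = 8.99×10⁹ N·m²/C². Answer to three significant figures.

6.38×10⁻³ m/s

Only the electrostatic force acts, so mechanical energy is conserved: ½mv² = U₁ − U₂ = kQq(1/r₁ − 1/r₂).
U₁ − U₂ = (8.99×10⁹ N·m²/C²)(5.77×10⁻⁹ C)(2.61×10⁻⁹ C)(1/0.164 − 1/0.533) = 5.72×10⁻⁷ J.
v = √(2·5.72×10⁻⁷/0.0281) = 6.38×10⁻³ m/s.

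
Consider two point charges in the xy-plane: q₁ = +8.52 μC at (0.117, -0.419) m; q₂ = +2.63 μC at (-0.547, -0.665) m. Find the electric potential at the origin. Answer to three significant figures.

The total potential is the scalar sum of each charge's contribution, V = Σ kqᵢ/rᵢ.
Distances from the field point to each charge: r₁ = 0.435 m, r₂ = 0.861 m.
V = k[(8.52×10⁻⁶)/(0.435) + (2.63×10⁻⁶)/(0.861)] = 2.04×10⁵ V.

2.04×10⁵ V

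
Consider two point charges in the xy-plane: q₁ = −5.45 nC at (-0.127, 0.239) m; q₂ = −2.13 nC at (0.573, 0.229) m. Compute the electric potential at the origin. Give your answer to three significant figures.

-212 V

The total potential is the scalar sum of each charge's contribution, V = Σ kqᵢ/rᵢ.
Distances from the field point to each charge: r₁ = 0.271 m, r₂ = 0.617 m.
V = k[(-5.45×10⁻⁹)/(0.271) + (-2.13×10⁻⁹)/(0.617)] = -212 V.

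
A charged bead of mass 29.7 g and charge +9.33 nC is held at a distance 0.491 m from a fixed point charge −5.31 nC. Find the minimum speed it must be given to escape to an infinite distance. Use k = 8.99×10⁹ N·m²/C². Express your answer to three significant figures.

7.82×10⁻³ m/s

To just escape, total mechanical energy must reach zero at infinity: ½mv²_min + U = 0, so ½mv²_min = −U = |kQq|/r.
|U| = |kQq|/r = (8.99×10⁹ N·m²/C²)(5.31×10⁻⁹)(9.33×10⁻⁹)/(0.491) = 9.07×10⁻⁷ J.
v_min = √(2|U|/m) = √(2·9.07×10⁻⁷/0.0297) = 7.82×10⁻³ m/s.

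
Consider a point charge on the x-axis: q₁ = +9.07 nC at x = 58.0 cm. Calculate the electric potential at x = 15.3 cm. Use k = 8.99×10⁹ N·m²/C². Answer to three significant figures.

Electric potential is a scalar, so the contributions from each charge add algebraically: V = Σ kqᵢ/rᵢ.
V = k[(9.07×10⁻⁹)/(0.427)] = 191 V.

191 V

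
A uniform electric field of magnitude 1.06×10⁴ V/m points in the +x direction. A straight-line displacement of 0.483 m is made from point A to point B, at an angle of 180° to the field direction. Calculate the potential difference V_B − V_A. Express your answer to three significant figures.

5120 V

Only the component of displacement along E changes the potential: ΔV = −E·d·cosθ.
ΔV = −(1.06×10⁴ V/m)(0.483 m)cos180° = 5120 V.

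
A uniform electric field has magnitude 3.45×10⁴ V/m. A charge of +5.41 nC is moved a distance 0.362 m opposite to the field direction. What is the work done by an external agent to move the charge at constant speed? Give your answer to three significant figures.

The potential change for a displacement 0.362 m opposite to the field direction is ΔV = +Ed = 1.25×10⁴ V.
W_ext = qΔV = 6.76×10⁻⁵ J.

6.76×10⁻⁵ J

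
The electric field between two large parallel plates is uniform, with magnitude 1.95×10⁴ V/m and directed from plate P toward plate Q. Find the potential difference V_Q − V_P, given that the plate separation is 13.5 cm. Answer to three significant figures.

-2630 V

In a uniform field, potential decreases in the direction of E: ΔV = −E·d for a displacement d parallel to E.
Going from P to Q is a displacement of 13.5 cm along the field, so V_Q − V_P = −Ed = -2630 V.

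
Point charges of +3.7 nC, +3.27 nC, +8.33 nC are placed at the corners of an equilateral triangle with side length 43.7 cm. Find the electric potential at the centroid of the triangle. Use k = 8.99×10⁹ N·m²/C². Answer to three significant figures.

Electric potential is a scalar, so the contributions from each charge add algebraically: V = Σ kqᵢ/rᵢ.
The distance from each vertex to the centroid is a/√3 = 0.252 m.
V = k[(3.70×10⁻⁹)/(0.252) + (3.27×10⁻⁹)/(0.252) + (8.33×10⁻⁹)/(0.252)] = 545 V.

545 V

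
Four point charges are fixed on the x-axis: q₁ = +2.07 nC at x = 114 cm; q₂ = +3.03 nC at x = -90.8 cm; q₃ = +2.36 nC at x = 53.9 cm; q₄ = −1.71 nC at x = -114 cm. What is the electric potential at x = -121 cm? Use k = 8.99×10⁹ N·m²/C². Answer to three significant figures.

-109 V

Electric potential is a scalar, so the contributions from each charge add algebraically: V = Σ kqᵢ/rᵢ.
Distances from the field point to each charge: r₁ = 2.35 m, r₂ = 0.302 m, r₃ = 1.75 m, r₄ = 0.0700 m.
V = k[(2.07×10⁻⁹)/(2.35) + (3.03×10⁻⁹)/(0.302) + (2.36×10⁻⁹)/(1.75) + (-1.71×10⁻⁹)/(0.0700)] = -109 V.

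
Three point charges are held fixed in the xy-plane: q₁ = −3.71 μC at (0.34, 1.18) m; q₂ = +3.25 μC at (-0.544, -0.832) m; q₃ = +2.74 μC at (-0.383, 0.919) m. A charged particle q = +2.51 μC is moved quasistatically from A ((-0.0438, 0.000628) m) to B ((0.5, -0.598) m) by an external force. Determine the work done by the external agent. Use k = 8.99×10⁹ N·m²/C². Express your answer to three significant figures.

-0.0143 J

For quasistatic motion the external work equals the change in potential energy: W_ext = qΔV = q(V_B − V_A).
At A: distances to the source charges are 1.24 m, 0.971 m, 0.979 m; V_A = Σ kqᵢ/rᵢ = 2.83×10⁴ V.
At B: distances to the source charges are 1.79 m, 1.07 m, 1.76 m; V_B = Σ kqᵢ/rᵢ = 2.27×10⁴ V.
ΔV = V_B − V_A = -5690 V.
W_ext = qΔV = (2.51×10⁻⁶ C)(-5690 V) = -0.0143 J.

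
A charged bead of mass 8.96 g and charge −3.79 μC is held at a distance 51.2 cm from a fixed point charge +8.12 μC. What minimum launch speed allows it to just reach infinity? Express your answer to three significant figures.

To just escape, total mechanical energy must reach zero at infinity: ½mv²_min + U = 0, so ½mv²_min = −U = |kQq|/r.
|U| = |kQq|/r = (8.99×10⁹ N·m²/C²)(8.12×10⁻⁶)(3.79×10⁻⁶)/(0.512) = 0.540 J.
v_min = √(2|U|/m) = √(2·0.540/8.96×10⁻³) = 11.0 m/s.

11.0 m/s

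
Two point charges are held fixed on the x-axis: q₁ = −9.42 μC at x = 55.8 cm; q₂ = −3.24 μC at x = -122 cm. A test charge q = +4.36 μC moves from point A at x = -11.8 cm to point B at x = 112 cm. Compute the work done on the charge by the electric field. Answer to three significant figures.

The work done by the electric force is W_field = −ΔU = −q(V_B − V_A) = q(V_A − V_B).
At A: distances to the source charges are 0.676 m, 1.10 m; V_A = Σ kqᵢ/rᵢ = -1.52×10⁵ V.
At B: distances to the source charges are 0.562 m, 2.34 m; V_B = Σ kqᵢ/rᵢ = -1.63×10⁵ V.
ΔV = V_B − V_A = -1.14×10⁴ V.
W_field = −qΔV = −(4.36×10⁻⁶ C)(-1.14×10⁴ V) = 0.0498 J.

0.0498 J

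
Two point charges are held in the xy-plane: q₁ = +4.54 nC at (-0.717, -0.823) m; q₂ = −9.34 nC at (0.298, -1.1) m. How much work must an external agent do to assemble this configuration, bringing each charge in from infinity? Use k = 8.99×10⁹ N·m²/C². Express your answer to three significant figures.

The work to assemble the configuration equals its total potential energy, U = Σ kqᵢqⱼ/rᵢⱼ over all pairs.
Pair separations: r₁₂ = 1.05 m.
U = (-3.62×10⁻⁷) = -3.62×10⁻⁷ J.

-3.62×10⁻⁷ J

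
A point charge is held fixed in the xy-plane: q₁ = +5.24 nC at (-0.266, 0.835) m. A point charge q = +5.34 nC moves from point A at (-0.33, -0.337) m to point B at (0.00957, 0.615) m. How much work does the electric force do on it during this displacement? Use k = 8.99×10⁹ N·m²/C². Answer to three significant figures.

The work done by the electric force is W_field = −ΔU = −q(V_B − V_A) = q(V_A − V_B).
At A: distance to the source charge is 1.17 m; V_A = kq₁/r = 40.1 V.
At B: distance to the source charge is 0.353 m; V_B = kq₁/r = 134 V.
ΔV = V_B − V_A = 93.5 V.
W_field = −qΔV = −(5.34×10⁻⁹ C)(93.5 V) = -4.99×10⁻⁷ J.

-4.99×10⁻⁷ J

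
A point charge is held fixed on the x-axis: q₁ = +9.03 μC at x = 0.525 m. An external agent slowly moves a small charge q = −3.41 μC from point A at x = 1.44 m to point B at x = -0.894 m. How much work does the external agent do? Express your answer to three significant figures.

For quasistatic motion the external work equals the change in potential energy: W_ext = qΔV = q(V_B − V_A).
At A: distance to the source charge is 0.915 m; V_A = kq₁/r = 8.87×10⁴ V.
At B: distance to the source charge is 1.42 m; V_B = kq₁/r = 5.72×10⁴ V.
ΔV = V_B − V_A = -3.15×10⁴ V.
W_ext = qΔV = (-3.41×10⁻⁶ C)(-3.15×10⁴ V) = 0.107 J.

0.107 J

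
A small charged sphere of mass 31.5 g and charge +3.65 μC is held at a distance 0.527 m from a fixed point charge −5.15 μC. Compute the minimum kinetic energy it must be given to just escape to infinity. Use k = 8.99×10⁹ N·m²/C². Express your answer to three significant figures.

0.321 J

To just escape, total mechanical energy must reach zero at infinity: ½mv²_min + U = 0, so ½mv²_min = −U = |kQq|/r.
|U| = |kQq|/r = (8.99×10⁹ N·m²/C²)(5.15×10⁻⁶)(3.65×10⁻⁶)/(0.527) = 0.321 J.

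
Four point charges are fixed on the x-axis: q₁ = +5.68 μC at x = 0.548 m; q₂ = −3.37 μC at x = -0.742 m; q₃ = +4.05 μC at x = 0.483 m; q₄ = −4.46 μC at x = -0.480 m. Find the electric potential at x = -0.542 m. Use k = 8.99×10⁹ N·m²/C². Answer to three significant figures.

-7.16×10⁵ V

The total potential is the scalar sum of each charge's contribution, V = Σ kqᵢ/rᵢ.
Distances from the field point to each charge: r₁ = 1.09 m, r₂ = 0.200 m, r₃ = 1.02 m, r₄ = 0.0620 m.
V = k[(5.68×10⁻⁶)/(1.09) + (-3.37×10⁻⁶)/(0.200) + (4.05×10⁻⁶)/(1.02) + (-4.46×10⁻⁶)/(0.0620)] = -7.16×10⁵ V.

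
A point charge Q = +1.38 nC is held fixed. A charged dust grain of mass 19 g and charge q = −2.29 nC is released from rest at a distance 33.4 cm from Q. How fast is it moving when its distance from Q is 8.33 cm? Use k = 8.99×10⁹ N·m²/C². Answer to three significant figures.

Only the electrostatic force acts, so mechanical energy is conserved: ½mv² = U₁ − U₂ = kQq(1/r₁ − 1/r₂).
U₁ − U₂ = (8.99×10⁹ N·m²/C²)(1.38×10⁻⁹ C)(-2.29×10⁻⁹ C)(1/0.334 − 1/0.0833) = 2.56×10⁻⁷ J.
v = √(2·2.56×10⁻⁷/0.0190) = 5.19×10⁻³ m/s.

5.19×10⁻³ m/s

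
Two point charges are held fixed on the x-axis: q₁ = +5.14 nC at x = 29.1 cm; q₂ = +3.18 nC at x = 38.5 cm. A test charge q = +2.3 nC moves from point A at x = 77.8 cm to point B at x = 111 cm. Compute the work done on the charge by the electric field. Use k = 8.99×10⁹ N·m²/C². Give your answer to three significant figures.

The work done by the electric force is W_field = −ΔU = −q(V_B − V_A) = q(V_A − V_B).
At A: distances to the source charges are 0.487 m, 0.393 m; V_A = Σ kqᵢ/rᵢ = 168 V.
At B: distances to the source charges are 0.819 m, 0.725 m; V_B = Σ kqᵢ/rᵢ = 95.9 V.
ΔV = V_B − V_A = -71.8 V.
W_field = −qΔV = −(2.30×10⁻⁹ C)(-71.8 V) = 1.65×10⁻⁷ J.

1.65×10⁻⁷ J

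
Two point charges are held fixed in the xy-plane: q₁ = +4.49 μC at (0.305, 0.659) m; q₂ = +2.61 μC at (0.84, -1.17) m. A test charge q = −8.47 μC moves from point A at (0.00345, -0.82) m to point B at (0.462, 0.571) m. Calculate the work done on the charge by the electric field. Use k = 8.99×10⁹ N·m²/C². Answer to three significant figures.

The work done by the electric force is W_field = −ΔU = −q(V_B − V_A) = q(V_A − V_B).
At A: distances to the source charges are 1.51 m, 0.907 m; V_A = Σ kqᵢ/rᵢ = 5.26×10⁴ V.
At B: distances to the source charges are 0.180 m, 1.78 m; V_B = Σ kqᵢ/rᵢ = 2.37×10⁵ V.
ΔV = V_B − V_A = 1.85×10⁵ V.
W_field = −qΔV = −(-8.47×10⁻⁶ C)(1.85×10⁵ V) = 1.57 J.

1.57 J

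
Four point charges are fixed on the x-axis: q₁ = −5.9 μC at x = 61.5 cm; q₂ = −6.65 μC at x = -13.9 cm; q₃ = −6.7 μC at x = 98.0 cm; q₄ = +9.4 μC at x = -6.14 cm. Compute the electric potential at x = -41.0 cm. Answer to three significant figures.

The total potential is the scalar sum of each charge's contribution, V = Σ kqᵢ/rᵢ.
Distances from the field point to each charge: r₁ = 1.02 m, r₂ = 0.271 m, r₃ = 1.39 m, r₄ = 0.349 m.
V = k[(-5.90×10⁻⁶)/(1.02) + (-6.65×10⁻⁶)/(0.271) + (-6.70×10⁻⁶)/(1.39) + (9.40×10⁻⁶)/(0.349)] = -7.33×10⁴ V.

-7.33×10⁴ V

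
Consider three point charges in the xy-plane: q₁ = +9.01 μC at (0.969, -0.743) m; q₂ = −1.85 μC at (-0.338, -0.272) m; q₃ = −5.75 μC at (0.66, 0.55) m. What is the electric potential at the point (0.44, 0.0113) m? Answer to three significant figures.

-2.10×10⁴ V

Electric potential is a scalar, so the contributions from each charge add algebraically: V = Σ kqᵢ/rᵢ.
Distances from the field point to each charge: r₁ = 0.921 m, r₂ = 0.828 m, r₃ = 0.582 m.
V = k[(9.01×10⁻⁶)/(0.921) + (-1.85×10⁻⁶)/(0.828) + (-5.75×10⁻⁶)/(0.582)] = -2.10×10⁴ V.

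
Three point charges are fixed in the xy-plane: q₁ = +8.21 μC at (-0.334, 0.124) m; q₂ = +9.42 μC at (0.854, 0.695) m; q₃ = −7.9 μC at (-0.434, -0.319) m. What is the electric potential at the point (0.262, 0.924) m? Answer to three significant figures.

The total potential is the scalar sum of each charge's contribution, V = Σ kqᵢ/rᵢ.
Distances from the field point to each charge: r₁ = 0.998 m, r₂ = 0.635 m, r₃ = 1.42 m.
V = k[(8.21×10⁻⁶)/(0.998) + (9.42×10⁻⁶)/(0.635) + (-7.90×10⁻⁶)/(1.42)] = 1.58×10⁵ V.

1.58×10⁵ V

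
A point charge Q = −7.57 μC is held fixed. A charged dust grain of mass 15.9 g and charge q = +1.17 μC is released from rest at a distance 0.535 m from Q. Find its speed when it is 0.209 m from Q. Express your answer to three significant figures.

Only the electrostatic force acts, so mechanical energy is conserved: ½mv² = U₁ − U₂ = kQq(1/r₁ − 1/r₂).
U₁ − U₂ = (8.99×10⁹ N·m²/C²)(-7.57×10⁻⁶ C)(1.17×10⁻⁶ C)(1/0.535 − 1/0.209) = 0.232 J.
v = √(2·0.232/0.0159) = 5.40 m/s.

5.40 m/s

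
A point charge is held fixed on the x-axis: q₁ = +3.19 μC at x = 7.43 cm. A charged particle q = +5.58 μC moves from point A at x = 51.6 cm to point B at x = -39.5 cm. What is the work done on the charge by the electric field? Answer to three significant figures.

0.0213 J

The work done by the electric force is W_field = −ΔU = −q(V_B − V_A) = q(V_A − V_B).
At A: distance to the source charge is 0.442 m; V_A = kq₁/r = 6.49×10⁴ V.
At B: distance to the source charge is 0.469 m; V_B = kq₁/r = 6.11×10⁴ V.
ΔV = V_B − V_A = -3820 V.
W_field = −qΔV = −(5.58×10⁻⁶ C)(-3820 V) = 0.0213 J.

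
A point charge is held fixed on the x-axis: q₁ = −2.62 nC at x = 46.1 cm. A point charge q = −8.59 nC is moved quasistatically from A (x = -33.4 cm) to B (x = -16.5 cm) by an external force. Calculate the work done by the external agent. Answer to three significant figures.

6.87×10⁻⁸ J

For quasistatic motion the external work equals the change in potential energy: W_ext = qΔV = q(V_B − V_A).
At A: distance to the source charge is 0.795 m; V_A = kq₁/r = -29.6 V.
At B: distance to the source charge is 0.626 m; V_B = kq₁/r = -37.6 V.
ΔV = V_B − V_A = -8.00 V.
W_ext = qΔV = (-8.59×10⁻⁹ C)(-8.00 V) = 6.87×10⁻⁸ J.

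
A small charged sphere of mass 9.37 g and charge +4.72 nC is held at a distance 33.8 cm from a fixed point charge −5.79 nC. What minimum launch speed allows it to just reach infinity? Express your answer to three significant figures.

To just escape, total mechanical energy must reach zero at infinity: ½mv²_min + U = 0, so ½mv²_min = −U = |kQq|/r.
|U| = |kQq|/r = (8.99×10⁹ N·m²/C²)(5.79×10⁻⁹)(4.72×10⁻⁹)/(0.338) = 7.27×10⁻⁷ J.
v_min = √(2|U|/m) = √(2·7.27×10⁻⁷/9.37×10⁻³) = 0.0125 m/s.

0.0125 m/s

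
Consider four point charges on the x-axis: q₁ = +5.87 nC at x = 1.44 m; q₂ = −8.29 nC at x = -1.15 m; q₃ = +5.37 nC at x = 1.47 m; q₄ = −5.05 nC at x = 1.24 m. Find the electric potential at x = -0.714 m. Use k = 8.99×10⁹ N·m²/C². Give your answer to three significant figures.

The total potential is the scalar sum of each charge's contribution, V = Σ kqᵢ/rᵢ.
Distances from the field point to each charge: r₁ = 2.15 m, r₂ = 0.436 m, r₃ = 2.18 m, r₄ = 1.95 m.
V = k[(5.87×10⁻⁹)/(2.15) + (-8.29×10⁻⁹)/(0.436) + (5.37×10⁻⁹)/(2.18) + (-5.05×10⁻⁹)/(1.95)] = -148 V.

-148 V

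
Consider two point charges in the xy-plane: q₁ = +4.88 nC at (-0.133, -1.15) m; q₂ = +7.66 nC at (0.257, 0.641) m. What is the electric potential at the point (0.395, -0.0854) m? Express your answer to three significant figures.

The total potential is the scalar sum of each charge's contribution, V = Σ kqᵢ/rᵢ.
Distances from the field point to each charge: r₁ = 1.19 m, r₂ = 0.739 m.
V = k[(4.88×10⁻⁹)/(1.19) + (7.66×10⁻⁹)/(0.739)] = 130 V.

130 V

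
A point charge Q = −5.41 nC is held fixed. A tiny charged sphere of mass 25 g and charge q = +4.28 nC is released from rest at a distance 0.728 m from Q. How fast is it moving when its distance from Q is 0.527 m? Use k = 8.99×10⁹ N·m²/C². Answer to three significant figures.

Only the electrostatic force acts, so mechanical energy is conserved: ½mv² = U₁ − U₂ = kQq(1/r₁ − 1/r₂).
U₁ − U₂ = (8.99×10⁹ N·m²/C²)(-5.41×10⁻⁹ C)(4.28×10⁻⁹ C)(1/0.728 − 1/0.527) = 1.09×10⁻⁷ J.
v = √(2·1.09×10⁻⁷/0.0250) = 2.95×10⁻³ m/s.

2.95×10⁻³ m/s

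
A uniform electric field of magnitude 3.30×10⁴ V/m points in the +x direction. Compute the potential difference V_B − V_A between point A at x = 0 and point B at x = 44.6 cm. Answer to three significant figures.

In a uniform field, potential decreases in the direction of E: V_B − V_A = −E·Δx.
V_B − V_A = −(3.30×10⁴ V/m)(0.446 m) = -1.47×10⁴ V.

-1.47×10⁴ V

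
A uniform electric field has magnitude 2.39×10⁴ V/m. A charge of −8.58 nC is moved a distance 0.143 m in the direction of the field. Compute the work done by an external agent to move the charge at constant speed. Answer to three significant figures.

The potential change for a displacement 0.143 m in the direction of the field is ΔV = −Ed = -3420 V.
W_ext = qΔV = 2.93×10⁻⁵ J.

2.93×10⁻⁵ J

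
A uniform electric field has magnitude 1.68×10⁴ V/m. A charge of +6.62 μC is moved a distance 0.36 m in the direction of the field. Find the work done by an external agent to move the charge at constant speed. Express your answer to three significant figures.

The potential change for a displacement 0.36 m in the direction of the field is ΔV = −Ed = -6050 V.
W_ext = qΔV = -0.0400 J.

-0.0400 J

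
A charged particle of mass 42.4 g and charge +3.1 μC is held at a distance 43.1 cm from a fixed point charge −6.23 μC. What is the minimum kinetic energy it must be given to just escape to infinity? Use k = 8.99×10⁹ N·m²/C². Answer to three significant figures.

0.403 J

To just escape, total mechanical energy must reach zero at infinity: ½mv²_min + U = 0, so ½mv²_min = −U = |kQq|/r.
|U| = |kQq|/r = (8.99×10⁹ N·m²/C²)(6.23×10⁻⁶)(3.10×10⁻⁶)/(0.431) = 0.403 J.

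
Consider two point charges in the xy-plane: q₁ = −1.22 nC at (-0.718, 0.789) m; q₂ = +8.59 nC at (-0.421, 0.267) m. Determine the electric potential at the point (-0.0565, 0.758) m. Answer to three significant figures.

110 V

Electric potential is a scalar, so the contributions from each charge add algebraically: V = Σ kqᵢ/rᵢ.
Distances from the field point to each charge: r₁ = 0.662 m, r₂ = 0.612 m.
V = k[(-1.22×10⁻⁹)/(0.662) + (8.59×10⁻⁹)/(0.612)] = 110 V.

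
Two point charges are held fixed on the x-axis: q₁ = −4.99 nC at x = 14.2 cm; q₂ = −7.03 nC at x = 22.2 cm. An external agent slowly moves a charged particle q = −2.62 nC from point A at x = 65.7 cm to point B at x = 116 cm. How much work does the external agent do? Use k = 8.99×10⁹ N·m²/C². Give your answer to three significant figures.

For quasistatic motion the external work equals the change in potential energy: W_ext = qΔV = q(V_B − V_A).
At A: distances to the source charges are 0.515 m, 0.435 m; V_A = Σ kqᵢ/rᵢ = -232 V.
At B: distances to the source charges are 1.02 m, 0.938 m; V_B = Σ kqᵢ/rᵢ = -111 V.
ΔV = V_B − V_A = 121 V.
W_ext = qΔV = (-2.62×10⁻⁹ C)(121 V) = -3.17×10⁻⁷ J.

-3.17×10⁻⁷ J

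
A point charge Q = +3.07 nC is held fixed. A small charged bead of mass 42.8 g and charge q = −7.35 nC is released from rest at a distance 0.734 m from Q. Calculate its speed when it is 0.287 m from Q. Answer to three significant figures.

Only the electrostatic force acts, so mechanical energy is conserved: ½mv² = U₁ − U₂ = kQq(1/r₁ − 1/r₂).
U₁ − U₂ = (8.99×10⁹ N·m²/C²)(3.07×10⁻⁹ C)(-7.35×10⁻⁹ C)(1/0.734 − 1/0.287) = 4.30×10⁻⁷ J.
v = √(2·4.30×10⁻⁷/0.0428) = 4.48×10⁻³ m/s.

4.48×10⁻³ m/s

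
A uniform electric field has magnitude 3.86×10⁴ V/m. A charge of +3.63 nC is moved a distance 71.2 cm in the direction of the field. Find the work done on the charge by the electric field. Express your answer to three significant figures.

9.98×10⁻⁵ J

The potential change for a displacement 71.2 cm in the direction of the field is ΔV = −Ed = -2.75×10⁴ V.
W_field = −qΔV = 9.98×10⁻⁵ J.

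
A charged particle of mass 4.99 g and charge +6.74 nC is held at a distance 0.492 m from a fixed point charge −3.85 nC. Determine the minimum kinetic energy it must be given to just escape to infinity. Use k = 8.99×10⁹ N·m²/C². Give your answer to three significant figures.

To just escape, total mechanical energy must reach zero at infinity: ½mv²_min + U = 0, so ½mv²_min = −U = |kQq|/r.
|U| = |kQq|/r = (8.99×10⁹ N·m²/C²)(3.85×10⁻⁹)(6.74×10⁻⁹)/(0.492) = 4.74×10⁻⁷ J.

4.74×10⁻⁷ J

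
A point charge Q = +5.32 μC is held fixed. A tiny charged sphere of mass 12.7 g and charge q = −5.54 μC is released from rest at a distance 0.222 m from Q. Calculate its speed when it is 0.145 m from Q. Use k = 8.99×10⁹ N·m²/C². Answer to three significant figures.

Only the electrostatic force acts, so mechanical energy is conserved: ½mv² = U₁ − U₂ = kQq(1/r₁ − 1/r₂).
U₁ − U₂ = (8.99×10⁹ N·m²/C²)(5.32×10⁻⁶ C)(-5.54×10⁻⁶ C)(1/0.222 − 1/0.145) = 0.634 J.
v = √(2·0.634/0.0127) = 9.99 m/s.

9.99 m/s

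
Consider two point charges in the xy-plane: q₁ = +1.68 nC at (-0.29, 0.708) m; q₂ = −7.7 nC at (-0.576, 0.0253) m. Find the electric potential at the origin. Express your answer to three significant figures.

-100 V

Electric potential is a scalar, so the contributions from each charge add algebraically: V = Σ kqᵢ/rᵢ.
Distances from the field point to each charge: r₁ = 0.765 m, r₂ = 0.577 m.
V = k[(1.68×10⁻⁹)/(0.765) + (-7.70×10⁻⁹)/(0.577)] = -100 V.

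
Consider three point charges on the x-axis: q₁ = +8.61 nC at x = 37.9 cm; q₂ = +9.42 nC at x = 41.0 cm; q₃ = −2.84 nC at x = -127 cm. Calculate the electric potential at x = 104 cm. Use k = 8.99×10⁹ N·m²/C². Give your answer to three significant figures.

The total potential is the scalar sum of each charge's contribution, V = Σ kqᵢ/rᵢ.
Distances from the field point to each charge: r₁ = 0.661 m, r₂ = 0.630 m, r₃ = 2.31 m.
V = k[(8.61×10⁻⁹)/(0.661) + (9.42×10⁻⁹)/(0.630) + (-2.84×10⁻⁹)/(2.31)] = 240 V.

240 V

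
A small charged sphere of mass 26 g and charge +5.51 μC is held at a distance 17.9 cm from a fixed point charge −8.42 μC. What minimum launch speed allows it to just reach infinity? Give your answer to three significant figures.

13.4 m/s

To just escape, total mechanical energy must reach zero at infinity: ½mv²_min + U = 0, so ½mv²_min = −U = |kQq|/r.
|U| = |kQq|/r = (8.99×10⁹ N·m²/C²)(8.42×10⁻⁶)(5.51×10⁻⁶)/(0.179) = 2.33 J.
v_min = √(2|U|/m) = √(2·2.33/0.0260) = 13.4 m/s.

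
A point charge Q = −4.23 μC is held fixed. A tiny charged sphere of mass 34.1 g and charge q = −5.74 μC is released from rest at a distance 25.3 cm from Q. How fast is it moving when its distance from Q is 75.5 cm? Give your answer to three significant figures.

5.80 m/s

Only the electrostatic force acts, so mechanical energy is conserved: ½mv² = U₁ − U₂ = kQq(1/r₁ − 1/r₂).
U₁ − U₂ = (8.99×10⁹ N·m²/C²)(-4.23×10⁻⁶ C)(-5.74×10⁻⁶ C)(1/0.253 − 1/0.755) = 0.574 J.
v = √(2·0.574/0.0341) = 5.80 m/s.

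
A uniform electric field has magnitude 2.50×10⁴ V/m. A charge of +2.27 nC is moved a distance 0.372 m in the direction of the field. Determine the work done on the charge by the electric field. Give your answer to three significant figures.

The potential change for a displacement 0.372 m in the direction of the field is ΔV = −Ed = -9300 V.
W_field = −qΔV = 2.11×10⁻⁵ J.

2.11×10⁻⁵ J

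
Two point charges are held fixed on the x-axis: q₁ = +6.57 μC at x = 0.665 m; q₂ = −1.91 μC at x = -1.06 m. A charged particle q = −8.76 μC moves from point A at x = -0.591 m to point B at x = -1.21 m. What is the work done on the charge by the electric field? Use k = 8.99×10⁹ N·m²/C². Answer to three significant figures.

The work done by the electric force is W_field = −ΔU = −q(V_B − V_A) = q(V_A − V_B).
At A: distances to the source charges are 1.26 m, 0.469 m; V_A = Σ kqᵢ/rᵢ = 1.04×10⁴ V.
At B: distances to the source charges are 1.88 m, 0.150 m; V_B = Σ kqᵢ/rᵢ = -8.30×10⁴ V.
ΔV = V_B − V_A = -9.34×10⁴ V.
W_field = −qΔV = −(-8.76×10⁻⁶ C)(-9.34×10⁴ V) = -0.818 J.

-0.818 J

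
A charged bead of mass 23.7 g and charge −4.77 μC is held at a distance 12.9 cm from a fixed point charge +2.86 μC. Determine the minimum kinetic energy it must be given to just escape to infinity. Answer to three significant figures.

To just escape, total mechanical energy must reach zero at infinity: ½mv²_min + U = 0, so ½mv²_min = −U = |kQq|/r.
|U| = |kQq|/r = (8.99×10⁹ N·m²/C²)(2.86×10⁻⁶)(4.77×10⁻⁶)/(0.129) = 0.951 J.

0.951 J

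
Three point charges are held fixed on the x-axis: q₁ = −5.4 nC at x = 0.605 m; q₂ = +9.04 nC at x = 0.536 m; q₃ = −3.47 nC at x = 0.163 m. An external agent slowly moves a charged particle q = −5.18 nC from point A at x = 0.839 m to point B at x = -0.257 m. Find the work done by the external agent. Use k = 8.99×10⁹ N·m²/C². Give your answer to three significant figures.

For quasistatic motion the external work equals the change in potential energy: W_ext = qΔV = q(V_B − V_A).
At A: distances to the source charges are 0.234 m, 0.303 m, 0.676 m; V_A = Σ kqᵢ/rᵢ = 14.6 V.
At B: distances to the source charges are 0.862 m, 0.793 m, 0.420 m; V_B = Σ kqᵢ/rᵢ = -28.1 V.
ΔV = V_B − V_A = -42.7 V.
W_ext = qΔV = (-5.18×10⁻⁹ C)(-42.7 V) = 2.21×10⁻⁷ J.

2.21×10⁻⁷ J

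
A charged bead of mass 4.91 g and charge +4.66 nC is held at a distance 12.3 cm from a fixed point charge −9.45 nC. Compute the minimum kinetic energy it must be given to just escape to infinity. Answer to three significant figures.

3.22×10⁻⁶ J

To just escape, total mechanical energy must reach zero at infinity: ½mv²_min + U = 0, so ½mv²_min = −U = |kQq|/r.
|U| = |kQq|/r = (8.99×10⁹ N·m²/C²)(9.45×10⁻⁹)(4.66×10⁻⁹)/(0.123) = 3.22×10⁻⁶ J.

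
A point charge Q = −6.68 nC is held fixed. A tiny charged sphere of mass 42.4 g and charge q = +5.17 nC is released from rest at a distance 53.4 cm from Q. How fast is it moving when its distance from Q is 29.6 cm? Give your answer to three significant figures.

4.70×10⁻³ m/s

Only the electrostatic force acts, so mechanical energy is conserved: ½mv² = U₁ − U₂ = kQq(1/r₁ − 1/r₂).
U₁ − U₂ = (8.99×10⁹ N·m²/C²)(-6.68×10⁻⁹ C)(5.17×10⁻⁹ C)(1/0.534 − 1/0.296) = 4.67×10⁻⁷ J.
v = √(2·4.67×10⁻⁷/0.0424) = 4.70×10⁻³ m/s.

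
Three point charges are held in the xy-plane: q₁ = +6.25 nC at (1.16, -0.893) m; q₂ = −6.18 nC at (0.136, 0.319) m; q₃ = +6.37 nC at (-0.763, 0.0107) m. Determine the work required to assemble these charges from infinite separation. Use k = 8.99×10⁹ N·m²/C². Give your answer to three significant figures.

The assembly work is the sum of pairwise potential energies, U = Σ_{i<j} kqᵢqⱼ/rᵢⱼ.
Pair separations: r₁₂ = 1.59 m, r₁₃ = 2.12 m, r₂₃ = 0.950 m.
U = (-2.19×10⁻⁷) + (1.68×10⁻⁷) + (-3.72×10⁻⁷) = -4.23×10⁻⁷ J.

-4.23×10⁻⁷ J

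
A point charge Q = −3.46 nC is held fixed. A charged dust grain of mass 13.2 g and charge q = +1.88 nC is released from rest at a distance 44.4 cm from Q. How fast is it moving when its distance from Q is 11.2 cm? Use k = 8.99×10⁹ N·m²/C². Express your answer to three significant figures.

7.69×10⁻³ m/s

Only the electrostatic force acts, so mechanical energy is conserved: ½mv² = U₁ − U₂ = kQq(1/r₁ − 1/r₂).
U₁ − U₂ = (8.99×10⁹ N·m²/C²)(-3.46×10⁻⁹ C)(1.88×10⁻⁹ C)(1/0.444 − 1/0.112) = 3.90×10⁻⁷ J.
v = √(2·3.90×10⁻⁷/0.0132) = 7.69×10⁻³ m/s.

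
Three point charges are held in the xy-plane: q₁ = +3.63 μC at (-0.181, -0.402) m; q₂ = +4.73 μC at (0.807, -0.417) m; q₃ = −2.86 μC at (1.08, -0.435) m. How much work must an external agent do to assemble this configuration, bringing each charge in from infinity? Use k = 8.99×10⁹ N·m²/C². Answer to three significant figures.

The assembly work is the sum of pairwise potential energies, U = Σ_{i<j} kqᵢqⱼ/rᵢⱼ.
Pair separations: r₁₂ = 0.988 m, r₁₃ = 1.26 m, r₂₃ = 0.274 m.
U = (0.156) + (-0.0740) + (-0.445) = -0.362 J.

-0.362 J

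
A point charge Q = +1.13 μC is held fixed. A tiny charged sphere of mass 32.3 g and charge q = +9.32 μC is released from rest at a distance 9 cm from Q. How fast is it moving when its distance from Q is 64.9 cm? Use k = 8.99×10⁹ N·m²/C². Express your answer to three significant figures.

Only the electrostatic force acts, so mechanical energy is conserved: ½mv² = U₁ − U₂ = kQq(1/r₁ − 1/r₂).
U₁ − U₂ = (8.99×10⁹ N·m²/C²)(1.13×10⁻⁶ C)(9.32×10⁻⁶ C)(1/0.0900 − 1/0.649) = 0.906 J.
v = √(2·0.906/0.0323) = 7.49 m/s.

7.49 m/s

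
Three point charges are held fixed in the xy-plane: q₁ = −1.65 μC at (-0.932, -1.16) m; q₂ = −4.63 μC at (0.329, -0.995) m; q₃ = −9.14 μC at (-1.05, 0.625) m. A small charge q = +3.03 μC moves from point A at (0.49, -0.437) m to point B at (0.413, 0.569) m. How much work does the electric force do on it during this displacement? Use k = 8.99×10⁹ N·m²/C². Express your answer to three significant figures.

The work done by the electric force is W_field = −ΔU = −q(V_B − V_A) = q(V_A − V_B).
At A: distances to the source charges are 1.60 m, 0.581 m, 1.87 m; V_A = Σ kqᵢ/rᵢ = -1.25×10⁵ V.
At B: distances to the source charges are 2.19 m, 1.57 m, 1.46 m; V_B = Σ kqᵢ/rᵢ = -8.95×10⁴ V.
ΔV = V_B − V_A = 3.54×10⁴ V.
W_field = −qΔV = −(3.03×10⁻⁶ C)(3.54×10⁴ V) = -0.107 J.

-0.107 J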